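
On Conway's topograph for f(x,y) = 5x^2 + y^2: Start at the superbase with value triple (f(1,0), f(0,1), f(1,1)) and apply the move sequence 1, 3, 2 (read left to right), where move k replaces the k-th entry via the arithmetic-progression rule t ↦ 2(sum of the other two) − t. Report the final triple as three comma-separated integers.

start (5,1,6) = (f(1,0),f(0,1),f(1,1))
replace slot 1: 2·(1+6) − 5 = 9 → (9,1,6)
replace slot 3: 2·(9+1) − 6 = 14 → (9,1,14)
replace slot 2: 2·(9+14) − 1 = 45 → (9,45,14)

9,45,14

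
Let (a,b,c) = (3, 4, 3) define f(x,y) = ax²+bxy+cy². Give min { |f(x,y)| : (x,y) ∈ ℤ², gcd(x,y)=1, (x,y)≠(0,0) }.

translate: b→-2 (≡4 mod 6), so (3,4,3)→(3,-2,2)
flip: (3,-2,2)→(2,2,3)
reduced (well bottom): (2,2,3) with a≤c, −a<b≤a
well minimum = a = 2

2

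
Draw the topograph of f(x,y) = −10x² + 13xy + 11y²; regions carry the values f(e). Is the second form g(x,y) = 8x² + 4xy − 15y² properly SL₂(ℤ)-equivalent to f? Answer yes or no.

D₁ = 609, D₂ = 496
discriminants differ ⇒ not SL₂(ℤ)-equivalent

no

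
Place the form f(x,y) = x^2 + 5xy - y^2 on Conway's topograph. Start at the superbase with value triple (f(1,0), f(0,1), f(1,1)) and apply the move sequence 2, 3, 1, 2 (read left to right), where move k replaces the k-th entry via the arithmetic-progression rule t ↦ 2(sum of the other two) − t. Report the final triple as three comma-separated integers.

start (1,-1,5) = (f(1,0),f(0,1),f(1,1))
replace slot 2: 2·(1+5) − (-1) = 13 → (1,13,5)
replace slot 3: 2·(1+13) − 5 = 23 → (1,13,23)
replace slot 1: 2·(13+23) − 1 = 71 → (71,13,23)
replace slot 2: 2·(71+23) − 13 = 175 → (71,175,23)

71,175,23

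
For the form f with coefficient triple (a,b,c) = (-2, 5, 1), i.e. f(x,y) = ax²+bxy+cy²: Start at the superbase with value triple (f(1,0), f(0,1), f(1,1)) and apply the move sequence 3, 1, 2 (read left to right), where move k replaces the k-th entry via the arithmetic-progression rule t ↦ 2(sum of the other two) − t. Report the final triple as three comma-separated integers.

start (-2,1,4) = (f(1,0),f(0,1),f(1,1))
replace slot 3: 2·((-2)+1) − 4 = -6 → (-2,1,-6)
replace slot 1: 2·(1+(-6)) − (-2) = -8 → (-8,1,-6)
replace slot 2: 2·((-8)+(-6)) − 1 = -29 → (-8,-29,-6)

-8,-29,-6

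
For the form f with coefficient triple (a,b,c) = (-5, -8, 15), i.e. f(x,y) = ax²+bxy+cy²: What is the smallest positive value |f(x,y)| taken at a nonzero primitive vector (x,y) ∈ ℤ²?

descent: ρ → (15,8,-5)
descent: ρ → (-5,12,11)  [lands on river]
river: ρ → (11,10,-6)
river: ρ → (-6,14,7)
river: ρ → (7,14,-6)
river: ρ → (-6,10,11)
river: ρ → (11,12,-5)
river: ρ → (-5,18,2)
river: ρ → (2,18,-5)
closes: descent 2, river 8
min |a| on river = 2

2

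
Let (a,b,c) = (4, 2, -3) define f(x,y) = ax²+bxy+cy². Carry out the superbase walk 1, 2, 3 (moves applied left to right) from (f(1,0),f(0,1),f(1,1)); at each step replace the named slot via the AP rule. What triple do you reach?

start (4,-3,3) = (f(1,0),f(0,1),f(1,1))
replace slot 1: 2·((-3)+3) − 4 = -4 → (-4,-3,3)
replace slot 2: 2·((-4)+3) − (-3) = 1 → (-4,1,3)
replace slot 3: 2·((-4)+1) − 3 = -9 → (-4,1,-9)

-4,1,-9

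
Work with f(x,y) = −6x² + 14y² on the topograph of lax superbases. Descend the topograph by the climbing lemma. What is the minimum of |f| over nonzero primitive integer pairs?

descent: ρ → (14,0,-6)
descent: ρ → (-6,12,8)  [lands on river]
river: ρ → (8,4,-10)
river: ρ → (-10,16,2)
river: ρ → (2,16,-10)
river: ρ → (-10,4,8)
river: ρ → (8,12,-6)
closes: descent 2, river 6
min |a| on river = 2

2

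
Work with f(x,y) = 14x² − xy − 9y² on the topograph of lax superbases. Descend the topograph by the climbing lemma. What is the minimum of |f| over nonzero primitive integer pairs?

descent: ρ → (-9,19,4)  [lands on river]
river: ρ → (4,21,-4)
river: ρ → (-4,19,9)
river: ρ → (9,17,-6)
river: ρ → (-6,19,6)
river: ρ → (6,17,-9)
closes: descent 1, river 6
min |a| on river = 4

4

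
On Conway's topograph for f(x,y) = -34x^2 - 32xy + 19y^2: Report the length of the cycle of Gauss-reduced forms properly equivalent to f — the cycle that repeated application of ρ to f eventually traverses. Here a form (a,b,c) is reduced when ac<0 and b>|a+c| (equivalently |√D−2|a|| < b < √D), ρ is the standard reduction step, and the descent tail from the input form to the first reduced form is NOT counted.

D = 3608, ⌊√D⌋ = 60
descent: ρ → (19,32,-34)  [lands on river]
river: ρ → (-34,36,17)
river: ρ → (17,32,-38)
river: ρ → (-38,44,11)
river: ρ → (11,44,-38)
river: ρ → (-38,32,17)
river: ρ → (17,36,-34)
river: ρ → (-34,32,19)
river: ρ → (19,44,-22)
river: ρ → (-22,44,19)
ρ-cycle length = 10 (tail of 1 descent step not counted)

10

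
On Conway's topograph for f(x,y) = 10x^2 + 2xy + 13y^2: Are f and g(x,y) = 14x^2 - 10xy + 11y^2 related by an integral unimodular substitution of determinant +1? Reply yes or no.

D₁ = -516, D₂ = -516
f: reduced (well bottom): (10,2,13) with a≤c, −a<b≤a
g: flip: (14,-10,11)→(11,10,14)
g: reduced (well bottom): (11,10,14) with a≤c, −a<b≤a
reduced forms (10, 2, 13) vs (11, 10, 14) ⇒ inequivalent

no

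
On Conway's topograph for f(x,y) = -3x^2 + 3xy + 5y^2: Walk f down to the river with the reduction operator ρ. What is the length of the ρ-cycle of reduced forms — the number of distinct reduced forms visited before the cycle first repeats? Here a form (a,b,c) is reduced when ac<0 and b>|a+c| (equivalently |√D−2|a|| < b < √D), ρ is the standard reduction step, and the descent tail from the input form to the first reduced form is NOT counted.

D = 69, ⌊√D⌋ = 8
river: ρ → (5,7,-1)
river: ρ → (-1,7,5)
river: ρ → (5,3,-3)
river: ρ → (-3,3,5)
ρ-cycle length = 4 (tail of 0 descent steps not counted)

4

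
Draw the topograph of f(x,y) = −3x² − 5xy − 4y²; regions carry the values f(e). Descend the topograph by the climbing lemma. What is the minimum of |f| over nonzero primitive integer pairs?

translate: b→-1 (≡5 mod 6), so (3,5,4)→(3,-1,2)
flip: (3,-1,2)→(2,1,3)
reduced (well bottom): (2,1,3) with a≤c, −a<b≤a
well minimum |f| = |-2| = 2 (negative-definite)

2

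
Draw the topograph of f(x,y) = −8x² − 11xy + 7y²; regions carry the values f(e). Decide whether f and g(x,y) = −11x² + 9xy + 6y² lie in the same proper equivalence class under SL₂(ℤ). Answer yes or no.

D₁ = 345, D₂ = 345
river cycle of f (length 10): (7, 11, -8), (-8, 5, 10), (10, 15, -3), (-3, 15, 10), (10, 5, -8), (-8, 11, 7), (7, 17, -2), (-2, 15, 15), (15, 15, -2), (-2, 17, 7)
river cycle of g (length 10): (6, 15, -5), (-5, 15, 6), (6, 9, -11), (-11, 13, 4), (4, 11, -14), (-14, 17, 1), (1, 17, -14), (-14, 11, 4), (4, 13, -11), (-11, 9, 6)
cycles differ ⇒ inequivalent

no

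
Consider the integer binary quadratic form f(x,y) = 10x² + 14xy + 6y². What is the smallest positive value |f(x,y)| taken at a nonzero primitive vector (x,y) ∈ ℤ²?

translate: b→-6 (≡14 mod 20), so (10,14,6)→(10,-6,2)
flip: (10,-6,2)→(2,6,10)
translate: b→2 (≡6 mod 4), so (2,6,10)→(2,2,6)
reduced (well bottom): (2,2,6) with a≤c, −a<b≤a
well minimum = a = 2

2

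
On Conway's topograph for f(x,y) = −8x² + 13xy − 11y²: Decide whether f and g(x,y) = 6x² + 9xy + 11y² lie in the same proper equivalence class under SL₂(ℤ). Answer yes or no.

D₁ = -183, D₂ = -183
f is negative-definite; reduce −f:
−f: translate: b→3 (≡-13 mod 16), so (8,-13,11)→(8,3,6)
−f: flip: (8,3,6)→(6,-3,8)
−f: reduced (well bottom): (6,-3,8) with a≤c, −a<b≤a
flip sign back: reduced form of f is (-6,3,-8)
g: translate: b→-3 (≡9 mod 12), so (6,9,11)→(6,-3,8)
g: reduced (well bottom): (6,-3,8) with a≤c, −a<b≤a
reduced forms (-6, 3, -8) vs (6, -3, 8) ⇒ inequivalent

no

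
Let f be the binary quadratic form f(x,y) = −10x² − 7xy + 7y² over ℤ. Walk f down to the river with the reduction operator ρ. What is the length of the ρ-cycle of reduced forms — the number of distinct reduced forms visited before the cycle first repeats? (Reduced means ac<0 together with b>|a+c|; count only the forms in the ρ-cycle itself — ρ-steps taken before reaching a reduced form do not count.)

D = 329, ⌊√D⌋ = 18
descent: ρ → (7,7,-10)  [lands on river]
river: ρ → (-10,13,4)
river: ρ → (4,11,-13)
river: ρ → (-13,15,2)
river: ρ → (2,17,-5)
river: ρ → (-5,13,8)
river: ρ → (8,3,-10)
river: ρ → (-10,17,1)
river: ρ → (1,17,-10)
river: ρ → (-10,3,8)
river: ρ → (8,13,-5)
river: ρ → (-5,17,2)
river: ρ → (2,15,-13)
river: ρ → (-13,11,4)
river: ρ → (4,13,-10)
river: ρ → (-10,7,7)
ρ-cycle length = 16 (tail of 1 descent step not counted)

16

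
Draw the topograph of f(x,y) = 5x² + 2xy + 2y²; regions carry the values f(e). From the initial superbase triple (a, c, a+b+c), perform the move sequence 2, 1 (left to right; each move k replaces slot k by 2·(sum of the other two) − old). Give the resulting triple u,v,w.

start (5,2,9) = (f(1,0),f(0,1),f(1,1))
replace slot 2: 2·(5+9) − 2 = 26 → (5,26,9)
replace slot 1: 2·(26+9) − 5 = 65 → (65,26,9)

65,26,9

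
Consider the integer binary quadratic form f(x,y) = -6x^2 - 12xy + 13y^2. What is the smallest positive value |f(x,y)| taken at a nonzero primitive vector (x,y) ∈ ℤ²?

descent: ρ → (13,12,-6)  [lands on river]
river: ρ → (-6,12,13)
river: ρ → (13,14,-5)
river: ρ → (-5,16,10)
river: ρ → (10,4,-11)
river: ρ → (-11,18,3)
river: ρ → (3,18,-11)
river: ρ → (-11,4,10)
river: ρ → (10,16,-5)
river: ρ → (-5,14,13)
closes: descent 1, river 10
min |a| on river = 3

3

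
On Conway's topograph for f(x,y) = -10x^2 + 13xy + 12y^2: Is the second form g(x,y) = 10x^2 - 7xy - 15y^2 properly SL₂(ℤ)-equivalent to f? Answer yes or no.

D₁ = 649, D₂ = 649
river cycle of f (length 34): (12, 11, -11), (-11, 11, 12), (12, 13, -10), (-10, 7, 15), (15, 23, -2), (-2, 25, 3), (3, 23, -10), (-10, 17, 9), (9, 19, -8), (-8, 13, 15), … (24 more)
river cycle of g (length 34): (-15, 7, 10), (10, 13, -12), (-12, 11, 11), (11, 11, -12), (-12, 13, 10), (10, 7, -15), (-15, 23, 2), (2, 25, -3), (-3, 23, 10), (10, 17, -9), … (24 more)
cycles differ ⇒ inequivalent

no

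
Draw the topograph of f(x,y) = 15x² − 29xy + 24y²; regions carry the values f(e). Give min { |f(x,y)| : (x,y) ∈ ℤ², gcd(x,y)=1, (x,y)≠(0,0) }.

translate: b→1 (≡-29 mod 30), so (15,-29,24)→(15,1,10)
flip: (15,1,10)→(10,-1,15)
reduced (well bottom): (10,-1,15) with a≤c, −a<b≤a
well minimum = a = 10

10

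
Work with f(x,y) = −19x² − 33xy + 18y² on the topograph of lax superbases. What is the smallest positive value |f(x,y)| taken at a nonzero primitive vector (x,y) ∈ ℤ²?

descent: ρ → (18,33,-19)  [lands on river]
river: ρ → (-19,43,8)
river: ρ → (8,37,-34)
river: ρ → (-34,31,11)
river: ρ → (11,35,-28)
river: ρ → (-28,21,18)
river: ρ → (18,15,-31)
river: ρ → (-31,47,2)
river: ρ → (2,49,-7)
river: ρ → (-7,49,2)
river: ρ → (2,47,-31)
river: ρ → (-31,15,18)
river: ρ → (18,21,-28)
river: ρ → (-28,35,11)
river: ρ → (11,31,-34)
river: ρ → (-34,37,8)
river: ρ → (8,43,-19)
river: ρ → (-19,33,18)
river: ρ → (18,39,-13)
river: ρ → (-13,39,18)
closes: descent 1, river 20
min |a| on river = 2

2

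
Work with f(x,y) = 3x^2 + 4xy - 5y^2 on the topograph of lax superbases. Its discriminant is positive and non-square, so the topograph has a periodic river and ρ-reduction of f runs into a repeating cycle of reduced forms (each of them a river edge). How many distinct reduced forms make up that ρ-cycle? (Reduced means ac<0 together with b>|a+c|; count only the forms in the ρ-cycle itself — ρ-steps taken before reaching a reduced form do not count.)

D = 76, ⌊√D⌋ = 8
river: ρ → (-5,6,2)
river: ρ → (2,6,-5)
river: ρ → (-5,4,3)
river: ρ → (3,8,-1)
river: ρ → (-1,8,3)
river: ρ → (3,4,-5)
ρ-cycle length = 6 (tail of 0 descent steps not counted)

6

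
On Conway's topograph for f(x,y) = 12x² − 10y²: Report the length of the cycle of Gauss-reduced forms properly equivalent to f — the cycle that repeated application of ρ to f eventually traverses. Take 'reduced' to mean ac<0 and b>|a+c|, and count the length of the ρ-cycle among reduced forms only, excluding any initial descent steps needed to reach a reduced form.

D = 480, ⌊√D⌋ = 21
descent: ρ → (-10,20,2)  [lands on river]
river: ρ → (2,20,-10)
ρ-cycle length = 2 (tail of 1 descent step not counted)

2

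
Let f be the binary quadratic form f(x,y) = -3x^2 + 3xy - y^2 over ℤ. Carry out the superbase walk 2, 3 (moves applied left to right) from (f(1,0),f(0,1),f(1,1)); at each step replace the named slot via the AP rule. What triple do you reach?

start (-3,-1,-1) = (f(1,0),f(0,1),f(1,1))
replace slot 2: 2·((-3)+(-1)) − (-1) = -7 → (-3,-7,-1)
replace slot 3: 2·((-3)+(-7)) − (-1) = -19 → (-3,-7,-19)

-3,-7,-19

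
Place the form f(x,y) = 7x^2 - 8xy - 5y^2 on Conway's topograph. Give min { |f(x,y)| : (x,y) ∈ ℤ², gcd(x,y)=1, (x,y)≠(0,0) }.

descent: ρ → (-5,8,7)  [lands on river]
river: ρ → (7,6,-6)
river: ρ → (-6,6,7)
river: ρ → (7,8,-5)
river: ρ → (-5,12,3)
river: ρ → (3,12,-5)
closes: descent 1, river 6
min |a| on river = 3

3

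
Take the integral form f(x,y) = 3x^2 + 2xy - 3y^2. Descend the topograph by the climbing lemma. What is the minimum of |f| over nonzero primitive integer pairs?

river: ρ → (-3,4,2)
river: ρ → (2,4,-3)
river: ρ → (-3,2,3)
river: ρ → (3,4,-2)
river: ρ → (-2,4,3)
river: ρ → (3,2,-3)
closes: descent 0, river 6
min |a| on river = 2

2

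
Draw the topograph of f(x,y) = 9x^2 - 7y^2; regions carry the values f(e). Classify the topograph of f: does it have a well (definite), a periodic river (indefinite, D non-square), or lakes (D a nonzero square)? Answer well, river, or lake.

D = b²−4ac = 0² − 4·9·(-7) = 252
D > 0 non-square ⇒ indefinite ⇒ periodic river

river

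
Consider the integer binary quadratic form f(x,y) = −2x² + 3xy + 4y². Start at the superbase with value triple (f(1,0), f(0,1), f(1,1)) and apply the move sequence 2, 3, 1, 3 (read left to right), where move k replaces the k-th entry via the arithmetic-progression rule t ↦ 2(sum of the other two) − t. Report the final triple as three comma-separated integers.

start (-2,4,5) = (f(1,0),f(0,1),f(1,1))
replace slot 2: 2·((-2)+5) − 4 = 2 → (-2,2,5)
replace slot 3: 2·((-2)+2) − 5 = -5 → (-2,2,-5)
replace slot 1: 2·(2+(-5)) − (-2) = -4 → (-4,2,-5)
replace slot 3: 2·((-4)+2) − (-5) = 1 → (-4,2,1)

-4,2,1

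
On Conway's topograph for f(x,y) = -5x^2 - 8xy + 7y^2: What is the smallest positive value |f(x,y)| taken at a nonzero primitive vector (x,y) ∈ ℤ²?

descent: ρ → (7,8,-5)  [lands on river]
river: ρ → (-5,12,3)
river: ρ → (3,12,-5)
river: ρ → (-5,8,7)
river: ρ → (7,6,-6)
river: ρ → (-6,6,7)
closes: descent 1, river 6
min |a| on river = 3

3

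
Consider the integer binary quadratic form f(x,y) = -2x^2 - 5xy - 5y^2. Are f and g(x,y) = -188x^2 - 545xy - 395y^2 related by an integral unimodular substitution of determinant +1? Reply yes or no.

D₁ = -15, D₂ = -15
f is negative-definite; reduce −f:
−f: translate: b→1 (≡5 mod 4), so (2,5,5)→(2,1,2)
−f: reduced (well bottom): (2,1,2) with a≤c, −a<b≤a
flip sign back: reduced form of f is (-2,-1,-2)
g is negative-definite; reduce −g:
−g: translate: b→169 (≡545 mod 376), so (188,545,395)→(188,169,38)
−g: flip: (188,169,38)→(38,-169,188)
−g: translate: b→-17 (≡-169 mod 76), so (38,-169,188)→(38,-17,2)
−g: flip: (38,-17,2)→(2,17,38)
−g: translate: b→1 (≡17 mod 4), so (2,17,38)→(2,1,2)
−g: reduced (well bottom): (2,1,2) with a≤c, −a<b≤a
flip sign back: reduced form of g is (-2,-1,-2)
reduced forms (-2, -1, -2) vs (-2, -1, -2) ⇒ equivalent

yes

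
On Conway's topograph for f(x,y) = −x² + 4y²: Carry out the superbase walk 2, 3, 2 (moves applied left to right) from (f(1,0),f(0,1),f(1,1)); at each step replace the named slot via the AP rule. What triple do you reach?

start (-1,4,3) = (f(1,0),f(0,1),f(1,1))
replace slot 2: 2·((-1)+3) − 4 = 0 → (-1,0,3)
replace slot 3: 2·((-1)+0) − 3 = -5 → (-1,0,-5)
replace slot 2: 2·((-1)+(-5)) − 0 = -12 → (-1,-12,-5)

-1,-12,-5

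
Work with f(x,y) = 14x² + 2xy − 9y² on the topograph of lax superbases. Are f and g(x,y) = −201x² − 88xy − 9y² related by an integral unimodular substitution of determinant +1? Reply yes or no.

D₁ = 508, D₂ = 508
river cycle of f (length 12): (-9, 16, 7), (7, 12, -13), (-13, 14, 6), (6, 22, -1), (-1, 22, 6), (6, 14, -13), (-13, 12, 7), (7, 16, -9), (-9, 20, 3), (3, 22, -2), … (2 more)
river cycle of g (length 12): (-9, 16, 7), (7, 12, -13), (-13, 14, 6), (6, 22, -1), (-1, 22, 6), (6, 14, -13), (-13, 12, 7), (7, 16, -9), (-9, 20, 3), (3, 22, -2), … (2 more)
cycles coincide ⇒ equivalent

yes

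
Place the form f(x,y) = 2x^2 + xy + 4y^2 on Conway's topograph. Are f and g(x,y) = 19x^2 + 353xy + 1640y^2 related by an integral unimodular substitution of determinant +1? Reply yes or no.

D₁ = -31, D₂ = -31
f: reduced (well bottom): (2,1,4) with a≤c, −a<b≤a
g: translate: b→11 (≡353 mod 38), so (19,353,1640)→(19,11,2)
g: flip: (19,11,2)→(2,-11,19)
g: translate: b→1 (≡-11 mod 4), so (2,-11,19)→(2,1,4)
g: reduced (well bottom): (2,1,4) with a≤c, −a<b≤a
reduced forms (2, 1, 4) vs (2, 1, 4) ⇒ equivalent

yes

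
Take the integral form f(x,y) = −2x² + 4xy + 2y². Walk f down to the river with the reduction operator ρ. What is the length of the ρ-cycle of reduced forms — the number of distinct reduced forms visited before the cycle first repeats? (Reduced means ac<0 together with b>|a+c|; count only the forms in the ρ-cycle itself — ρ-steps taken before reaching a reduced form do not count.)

D = 32, ⌊√D⌋ = 5
river: ρ → (2,4,-2)
river: ρ → (-2,4,2)
ρ-cycle length = 2 (tail of 0 descent steps not counted)

2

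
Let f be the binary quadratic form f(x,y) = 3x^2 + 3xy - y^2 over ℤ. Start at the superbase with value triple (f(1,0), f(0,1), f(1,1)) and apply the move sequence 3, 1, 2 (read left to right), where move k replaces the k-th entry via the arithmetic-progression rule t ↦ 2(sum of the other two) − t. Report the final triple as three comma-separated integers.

start (3,-1,5) = (f(1,0),f(0,1),f(1,1))
replace slot 3: 2·(3+(-1)) − 5 = -1 → (3,-1,-1)
replace slot 1: 2·((-1)+(-1)) − 3 = -7 → (-7,-1,-1)
replace slot 2: 2·((-7)+(-1)) − (-1) = -15 → (-7,-15,-1)

-7,-15,-1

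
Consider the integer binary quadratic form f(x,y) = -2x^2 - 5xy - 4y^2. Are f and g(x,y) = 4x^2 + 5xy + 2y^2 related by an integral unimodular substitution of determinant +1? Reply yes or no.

D₁ = -7, D₂ = -7
f is negative-definite; reduce −f:
−f: translate: b→1 (≡5 mod 4), so (2,5,4)→(2,1,1)
−f: flip: (2,1,1)→(1,-1,2)
−f: translate: b→1 (≡-1 mod 2), so (1,-1,2)→(1,1,2)
−f: reduced (well bottom): (1,1,2) with a≤c, −a<b≤a
flip sign back: reduced form of f is (-1,-1,-2)
g: translate: b→-3 (≡5 mod 8), so (4,5,2)→(4,-3,1)
g: flip: (4,-3,1)→(1,3,4)
g: translate: b→1 (≡3 mod 2), so (1,3,4)→(1,1,2)
g: reduced (well bottom): (1,1,2) with a≤c, −a<b≤a
reduced forms (-1, -1, -2) vs (1, 1, 2) ⇒ inequivalent

no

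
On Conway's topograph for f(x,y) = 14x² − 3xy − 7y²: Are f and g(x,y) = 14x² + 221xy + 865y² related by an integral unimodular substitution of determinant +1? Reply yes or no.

D₁ = 401, D₂ = 401
river cycle of f (length 10): (-7, 17, 4), (4, 15, -11), (-11, 7, 8), (8, 9, -10), (-10, 11, 7), (7, 17, -4), (-4, 15, 11), (11, 7, -8), (-8, 9, 10), (10, 11, -7)
river cycle of g (length 10): (-7, 17, 4), (4, 15, -11), (-11, 7, 8), (8, 9, -10), (-10, 11, 7), (7, 17, -4), (-4, 15, 11), (11, 7, -8), (-8, 9, 10), (10, 11, -7)
cycles coincide ⇒ equivalent

yes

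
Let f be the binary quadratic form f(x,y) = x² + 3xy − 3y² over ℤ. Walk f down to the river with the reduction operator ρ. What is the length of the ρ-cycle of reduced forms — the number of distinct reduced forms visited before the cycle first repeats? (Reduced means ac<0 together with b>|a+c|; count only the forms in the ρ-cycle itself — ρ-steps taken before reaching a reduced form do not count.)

D = 21, ⌊√D⌋ = 4
river: ρ → (-3,3,1)
river: ρ → (1,3,-3)
ρ-cycle length = 2 (tail of 0 descent steps not counted)

2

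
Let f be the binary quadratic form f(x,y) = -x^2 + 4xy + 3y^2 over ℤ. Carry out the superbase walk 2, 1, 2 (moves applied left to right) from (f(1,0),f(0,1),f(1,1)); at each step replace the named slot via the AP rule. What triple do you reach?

start (-1,3,6) = (f(1,0),f(0,1),f(1,1))
replace slot 2: 2·((-1)+6) − 3 = 7 → (-1,7,6)
replace slot 1: 2·(7+6) − (-1) = 27 → (27,7,6)
replace slot 2: 2·(27+6) − 7 = 59 → (27,59,6)

27,59,6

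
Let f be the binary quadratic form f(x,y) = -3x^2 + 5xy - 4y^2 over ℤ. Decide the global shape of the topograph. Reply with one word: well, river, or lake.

D = b²−4ac = 5² − 4·(-3)·(-4) = -23
D < 0 ⇒ definite ⇒ every region one sign ⇒ single well

well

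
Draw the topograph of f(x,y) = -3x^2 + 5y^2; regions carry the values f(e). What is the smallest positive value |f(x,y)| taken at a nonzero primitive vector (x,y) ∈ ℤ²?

descent: ρ → (5,0,-3)
descent: ρ → (-3,6,2)  [lands on river]
river: ρ → (2,6,-3)
closes: descent 2, river 2
min |a| on river = 2

2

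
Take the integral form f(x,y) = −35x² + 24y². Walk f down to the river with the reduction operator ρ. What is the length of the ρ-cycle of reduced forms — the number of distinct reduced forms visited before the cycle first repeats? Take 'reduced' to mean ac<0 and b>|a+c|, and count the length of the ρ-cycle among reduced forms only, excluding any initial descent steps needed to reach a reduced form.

D = 3360, ⌊√D⌋ = 57
descent: ρ → (24,48,-11)  [lands on river]
river: ρ → (-11,40,40)
river: ρ → (40,40,-11)
river: ρ → (-11,48,24)
ρ-cycle length = 4 (tail of 1 descent step not counted)

4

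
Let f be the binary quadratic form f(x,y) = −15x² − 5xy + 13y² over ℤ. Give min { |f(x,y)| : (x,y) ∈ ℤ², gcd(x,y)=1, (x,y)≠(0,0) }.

descent: ρ → (13,5,-15)  [lands on river]
river: ρ → (-15,25,3)
river: ρ → (3,23,-23)
river: ρ → (-23,23,3)
river: ρ → (3,25,-15)
river: ρ → (-15,5,13)
river: ρ → (13,21,-7)
river: ρ → (-7,21,13)
closes: descent 1, river 8
min |a| on river = 3

3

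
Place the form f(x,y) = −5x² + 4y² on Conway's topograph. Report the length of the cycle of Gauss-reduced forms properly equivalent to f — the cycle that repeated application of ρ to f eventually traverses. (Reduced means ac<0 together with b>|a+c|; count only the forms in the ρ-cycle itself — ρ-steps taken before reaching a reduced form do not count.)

D = 80, ⌊√D⌋ = 8
descent: ρ → (4,8,-1)  [lands on river]
river: ρ → (-1,8,4)
ρ-cycle length = 2 (tail of 1 descent step not counted)

2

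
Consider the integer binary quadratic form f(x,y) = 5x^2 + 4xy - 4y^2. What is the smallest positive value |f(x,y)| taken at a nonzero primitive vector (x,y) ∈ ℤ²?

river: ρ → (-4,4,5)
river: ρ → (5,6,-3)
river: ρ → (-3,6,5)
river: ρ → (5,4,-4)
closes: descent 0, river 4
min |a| on river = 3

3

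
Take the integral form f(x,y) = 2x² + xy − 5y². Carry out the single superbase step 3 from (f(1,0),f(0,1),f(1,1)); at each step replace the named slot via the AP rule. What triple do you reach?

start (2,-5,-2) = (f(1,0),f(0,1),f(1,1))
replace slot 3: 2·(2+(-5)) − (-2) = -4 → (2,-5,-4)

2,-5,-4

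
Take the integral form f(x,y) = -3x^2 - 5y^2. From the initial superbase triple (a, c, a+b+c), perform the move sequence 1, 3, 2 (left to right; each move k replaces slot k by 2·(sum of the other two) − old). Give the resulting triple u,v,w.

start (-3,-5,-8) = (f(1,0),f(0,1),f(1,1))
replace slot 1: 2·((-5)+(-8)) − (-3) = -23 → (-23,-5,-8)
replace slot 3: 2·((-23)+(-5)) − (-8) = -48 → (-23,-5,-48)
replace slot 2: 2·((-23)+(-48)) − (-5) = -137 → (-23,-137,-48)

-23,-137,-48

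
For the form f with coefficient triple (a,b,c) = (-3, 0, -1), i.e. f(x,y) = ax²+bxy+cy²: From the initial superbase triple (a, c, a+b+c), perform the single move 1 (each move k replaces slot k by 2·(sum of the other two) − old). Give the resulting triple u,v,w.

start (-3,-1,-4) = (f(1,0),f(0,1),f(1,1))
replace slot 1: 2·((-1)+(-4)) − (-3) = -7 → (-7,-1,-4)

-7,-1,-4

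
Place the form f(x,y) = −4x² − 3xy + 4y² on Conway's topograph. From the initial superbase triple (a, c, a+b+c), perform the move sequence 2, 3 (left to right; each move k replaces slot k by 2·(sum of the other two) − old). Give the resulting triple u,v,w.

start (-4,4,-3) = (f(1,0),f(0,1),f(1,1))
replace slot 2: 2·((-4)+(-3)) − 4 = -18 → (-4,-18,-3)
replace slot 3: 2·((-4)+(-18)) − (-3) = -41 → (-4,-18,-41)

-4,-18,-41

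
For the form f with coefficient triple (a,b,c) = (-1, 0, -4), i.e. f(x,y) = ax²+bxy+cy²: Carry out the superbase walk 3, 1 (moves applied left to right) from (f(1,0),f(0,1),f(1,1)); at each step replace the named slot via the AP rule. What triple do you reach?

start (-1,-4,-5) = (f(1,0),f(0,1),f(1,1))
replace slot 3: 2·((-1)+(-4)) − (-5) = -5 → (-1,-4,-5)
replace slot 1: 2·((-4)+(-5)) − (-1) = -17 → (-17,-4,-5)

-17,-4,-5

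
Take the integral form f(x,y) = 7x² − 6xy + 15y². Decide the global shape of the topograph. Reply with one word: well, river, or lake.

D = b²−4ac = (-6)² − 4·7·15 = -384
D < 0 ⇒ definite ⇒ every region one sign ⇒ single well

well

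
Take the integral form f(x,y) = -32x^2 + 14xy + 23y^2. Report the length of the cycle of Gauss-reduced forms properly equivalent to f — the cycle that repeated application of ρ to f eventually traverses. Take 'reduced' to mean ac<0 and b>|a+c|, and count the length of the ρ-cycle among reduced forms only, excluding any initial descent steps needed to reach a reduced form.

D = 3140, ⌊√D⌋ = 56
river: ρ → (23,32,-23)
river: ρ → (-23,14,32)
river: ρ → (32,50,-5)
river: ρ → (-5,50,32)
river: ρ → (32,14,-23)
river: ρ → (-23,32,23)
river: ρ → (23,14,-32)
river: ρ → (-32,50,5)
river: ρ → (5,50,-32)
river: ρ → (-32,14,23)
ρ-cycle length = 10 (tail of 0 descent steps not counted)

10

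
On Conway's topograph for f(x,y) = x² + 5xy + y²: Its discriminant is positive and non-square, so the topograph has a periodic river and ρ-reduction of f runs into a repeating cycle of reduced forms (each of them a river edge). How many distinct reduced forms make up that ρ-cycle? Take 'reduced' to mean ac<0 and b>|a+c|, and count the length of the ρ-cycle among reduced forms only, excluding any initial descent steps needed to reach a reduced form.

D = 21, ⌊√D⌋ = 4
descent: ρ → (1,3,-3)  [lands on river]
river: ρ → (-3,3,1)
ρ-cycle length = 2 (tail of 1 descent step not counted)

2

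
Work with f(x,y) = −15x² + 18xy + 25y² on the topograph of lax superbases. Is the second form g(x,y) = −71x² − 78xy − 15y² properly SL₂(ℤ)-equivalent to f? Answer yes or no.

D₁ = 1824, D₂ = 1824
river cycle of f (length 6): (25, 32, -8), (-8, 32, 25), (25, 18, -15), (-15, 42, 1), (1, 42, -15), (-15, 18, 25)
river cycle of g (length 6): (-15, 18, 25), (25, 32, -8), (-8, 32, 25), (25, 18, -15), (-15, 42, 1), (1, 42, -15)
cycles coincide ⇒ equivalent

yes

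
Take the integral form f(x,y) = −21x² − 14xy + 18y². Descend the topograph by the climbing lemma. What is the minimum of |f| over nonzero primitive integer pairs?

descent: ρ → (18,14,-21)  [lands on river]
river: ρ → (-21,28,11)
river: ρ → (11,38,-6)
river: ρ → (-6,34,23)
river: ρ → (23,12,-17)
river: ρ → (-17,22,18)
closes: descent 1, river 6
min |a| on river = 6

6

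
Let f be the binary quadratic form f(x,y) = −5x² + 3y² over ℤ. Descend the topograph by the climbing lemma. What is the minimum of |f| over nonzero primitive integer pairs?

descent: ρ → (3,6,-2)  [lands on river]
river: ρ → (-2,6,3)
closes: descent 1, river 2
min |a| on river = 2

2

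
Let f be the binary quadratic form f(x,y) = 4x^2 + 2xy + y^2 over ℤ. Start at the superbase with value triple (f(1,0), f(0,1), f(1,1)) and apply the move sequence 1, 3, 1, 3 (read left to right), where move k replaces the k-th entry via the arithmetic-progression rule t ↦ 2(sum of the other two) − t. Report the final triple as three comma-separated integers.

start (4,1,7) = (f(1,0),f(0,1),f(1,1))
replace slot 1: 2·(1+7) − 4 = 12 → (12,1,7)
replace slot 3: 2·(12+1) − 7 = 19 → (12,1,19)
replace slot 1: 2·(1+19) − 12 = 28 → (28,1,19)
replace slot 3: 2·(28+1) − 19 = 39 → (28,1,39)

28,1,39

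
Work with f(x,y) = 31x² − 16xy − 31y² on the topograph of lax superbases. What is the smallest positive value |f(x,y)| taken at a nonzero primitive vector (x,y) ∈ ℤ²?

descent: ρ → (-31,16,31)  [lands on river]
river: ρ → (31,46,-16)
river: ρ → (-16,50,25)
river: ρ → (25,50,-16)
river: ρ → (-16,46,31)
river: ρ → (31,16,-31)
river: ρ → (-31,46,16)
river: ρ → (16,50,-25)
river: ρ → (-25,50,16)
river: ρ → (16,46,-31)
closes: descent 1, river 10
min |a| on river = 16

16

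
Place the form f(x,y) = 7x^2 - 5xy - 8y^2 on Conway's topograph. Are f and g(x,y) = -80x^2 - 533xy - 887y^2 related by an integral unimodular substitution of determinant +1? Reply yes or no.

D₁ = 249, D₂ = 249
river cycle of f (length 16): (-8, 5, 7), (7, 9, -6), (-6, 15, 1), (1, 15, -6), (-6, 9, 7), (7, 5, -8), (-8, 11, 4), (4, 13, -5), (-5, 7, 10), (10, 13, -2), … (6 more)
river cycle of g (length 16): (-8, 5, 7), (7, 9, -6), (-6, 15, 1), (1, 15, -6), (-6, 9, 7), (7, 5, -8), (-8, 11, 4), (4, 13, -5), (-5, 7, 10), (10, 13, -2), … (6 more)
cycles coincide ⇒ equivalent

yes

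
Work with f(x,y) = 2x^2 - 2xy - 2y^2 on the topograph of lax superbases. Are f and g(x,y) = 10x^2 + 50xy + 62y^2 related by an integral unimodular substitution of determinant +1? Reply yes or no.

D₁ = 20, D₂ = 20
river cycle of f (length 2): (-2, 2, 2), (2, 2, -2)
river cycle of g (length 2): (2, 2, -2), (-2, 2, 2)
cycles coincide ⇒ equivalent

yes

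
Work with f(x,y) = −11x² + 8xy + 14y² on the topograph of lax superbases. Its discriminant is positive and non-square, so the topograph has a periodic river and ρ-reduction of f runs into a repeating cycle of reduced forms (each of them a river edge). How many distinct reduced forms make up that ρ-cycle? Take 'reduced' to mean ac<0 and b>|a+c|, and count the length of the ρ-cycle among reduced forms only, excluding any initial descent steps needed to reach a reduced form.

D = 680, ⌊√D⌋ = 26
river: ρ → (14,20,-5)
river: ρ → (-5,20,14)
river: ρ → (14,8,-11)
river: ρ → (-11,14,11)
river: ρ → (11,8,-14)
river: ρ → (-14,20,5)
river: ρ → (5,20,-14)
river: ρ → (-14,8,11)
river: ρ → (11,14,-11)
river: ρ → (-11,8,14)
ρ-cycle length = 10 (tail of 0 descent steps not counted)

10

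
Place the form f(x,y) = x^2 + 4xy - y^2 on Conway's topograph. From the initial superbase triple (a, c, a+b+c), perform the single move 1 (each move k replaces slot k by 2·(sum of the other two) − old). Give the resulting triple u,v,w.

start (1,-1,4) = (f(1,0),f(0,1),f(1,1))
replace slot 1: 2·((-1)+4) − 1 = 5 → (5,-1,4)

5,-1,4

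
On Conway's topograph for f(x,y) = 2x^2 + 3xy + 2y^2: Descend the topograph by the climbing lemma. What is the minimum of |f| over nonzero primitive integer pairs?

translate: b→-1 (≡3 mod 4), so (2,3,2)→(2,-1,1)
flip: (2,-1,1)→(1,1,2)
reduced (well bottom): (1,1,2) with a≤c, −a<b≤a
well minimum = a = 1

1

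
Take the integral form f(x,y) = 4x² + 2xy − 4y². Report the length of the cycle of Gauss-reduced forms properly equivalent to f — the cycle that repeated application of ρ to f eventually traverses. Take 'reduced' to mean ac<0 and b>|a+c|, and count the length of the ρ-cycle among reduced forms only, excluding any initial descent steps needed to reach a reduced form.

D = 68, ⌊√D⌋ = 8
river: ρ → (-4,6,2)
river: ρ → (2,6,-4)
river: ρ → (-4,2,4)
river: ρ → (4,6,-2)
river: ρ → (-2,6,4)
river: ρ → (4,2,-4)
ρ-cycle length = 6 (tail of 0 descent steps not counted)

6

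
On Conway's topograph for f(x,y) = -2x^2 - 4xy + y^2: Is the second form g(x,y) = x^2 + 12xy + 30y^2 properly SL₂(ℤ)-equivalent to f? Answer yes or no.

D₁ = 24, D₂ = 24
river cycle of f (length 2): (1, 4, -2), (-2, 4, 1)
river cycle of g (length 2): (1, 4, -2), (-2, 4, 1)
cycles coincide ⇒ equivalent

yes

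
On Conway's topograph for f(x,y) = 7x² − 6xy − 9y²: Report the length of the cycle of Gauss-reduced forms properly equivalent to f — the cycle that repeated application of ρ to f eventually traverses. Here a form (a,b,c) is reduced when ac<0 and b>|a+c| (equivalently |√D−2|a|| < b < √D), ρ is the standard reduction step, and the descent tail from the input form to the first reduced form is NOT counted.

D = 288, ⌊√D⌋ = 16
descent: ρ → (-9,6,7)  [lands on river]
river: ρ → (7,8,-8)
river: ρ → (-8,8,7)
river: ρ → (7,6,-9)
river: ρ → (-9,12,4)
river: ρ → (4,12,-9)
ρ-cycle length = 6 (tail of 1 descent step not counted)

6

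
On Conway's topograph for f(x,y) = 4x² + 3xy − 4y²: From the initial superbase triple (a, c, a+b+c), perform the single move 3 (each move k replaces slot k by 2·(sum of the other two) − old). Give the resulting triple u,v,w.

start (4,-4,3) = (f(1,0),f(0,1),f(1,1))
replace slot 3: 2·(4+(-4)) − 3 = -3 → (4,-4,-3)

4,-4,-3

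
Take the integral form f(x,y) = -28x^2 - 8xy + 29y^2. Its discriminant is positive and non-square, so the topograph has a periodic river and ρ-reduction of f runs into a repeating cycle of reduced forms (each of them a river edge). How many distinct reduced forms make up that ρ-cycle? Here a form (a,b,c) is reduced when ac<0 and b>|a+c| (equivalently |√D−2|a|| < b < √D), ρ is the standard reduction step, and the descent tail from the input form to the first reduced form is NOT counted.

D = 3312, ⌊√D⌋ = 57
descent: ρ → (29,8,-28)  [lands on river]
river: ρ → (-28,48,9)
river: ρ → (9,42,-43)
river: ρ → (-43,44,8)
river: ρ → (8,52,-19)
river: ρ → (-19,24,36)
river: ρ → (36,48,-7)
river: ρ → (-7,50,29)
ρ-cycle length = 8 (tail of 1 descent step not counted)

8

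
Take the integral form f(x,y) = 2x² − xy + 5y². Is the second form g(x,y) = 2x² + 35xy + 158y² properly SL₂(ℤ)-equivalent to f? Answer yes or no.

D₁ = -39, D₂ = -39
f: reduced (well bottom): (2,-1,5) with a≤c, −a<b≤a
g: translate: b→-1 (≡35 mod 4), so (2,35,158)→(2,-1,5)
g: reduced (well bottom): (2,-1,5) with a≤c, −a<b≤a
reduced forms (2, -1, 5) vs (2, -1, 5) ⇒ equivalent

yes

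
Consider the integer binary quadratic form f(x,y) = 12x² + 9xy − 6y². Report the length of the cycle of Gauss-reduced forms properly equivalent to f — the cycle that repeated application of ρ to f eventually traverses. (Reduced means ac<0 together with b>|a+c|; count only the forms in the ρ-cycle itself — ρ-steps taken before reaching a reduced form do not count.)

D = 369, ⌊√D⌋ = 19
river: ρ → (-6,15,6)
river: ρ → (6,9,-12)
river: ρ → (-12,15,3)
river: ρ → (3,15,-12)
river: ρ → (-12,9,6)
river: ρ → (6,15,-6)
river: ρ → (-6,9,12)
river: ρ → (12,15,-3)
river: ρ → (-3,15,12)
river: ρ → (12,9,-6)
ρ-cycle length = 10 (tail of 0 descent steps not counted)

10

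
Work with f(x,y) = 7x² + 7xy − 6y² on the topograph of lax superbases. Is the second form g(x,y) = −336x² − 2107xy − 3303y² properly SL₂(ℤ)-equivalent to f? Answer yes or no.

D₁ = 217, D₂ = 217
river cycle of f (length 16): (-6, 5, 8), (8, 11, -3), (-3, 13, 4), (4, 11, -6), (-6, 13, 2), (2, 11, -12), (-12, 13, 1), (1, 13, -12), (-12, 11, 2), (2, 13, -6), … (6 more)
river cycle of g (length 16): (-6, 7, 7), (7, 7, -6), (-6, 5, 8), (8, 11, -3), (-3, 13, 4), (4, 11, -6), (-6, 13, 2), (2, 11, -12), (-12, 13, 1), (1, 13, -12), … (6 more)
cycles coincide ⇒ equivalent

yes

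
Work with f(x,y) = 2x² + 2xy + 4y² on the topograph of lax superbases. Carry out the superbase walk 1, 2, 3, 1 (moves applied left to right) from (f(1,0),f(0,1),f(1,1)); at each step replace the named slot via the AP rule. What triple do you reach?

start (2,4,8) = (f(1,0),f(0,1),f(1,1))
replace slot 1: 2·(4+8) − 2 = 22 → (22,4,8)
replace slot 2: 2·(22+8) − 4 = 56 → (22,56,8)
replace slot 3: 2·(22+56) − 8 = 148 → (22,56,148)
replace slot 1: 2·(56+148) − 22 = 386 → (386,56,148)

386,56,148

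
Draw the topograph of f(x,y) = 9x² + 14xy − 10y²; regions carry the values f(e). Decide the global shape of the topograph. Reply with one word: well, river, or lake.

D = b²−4ac = 14² − 4·9·(-10) = 556
D > 0 non-square ⇒ indefinite ⇒ periodic river

river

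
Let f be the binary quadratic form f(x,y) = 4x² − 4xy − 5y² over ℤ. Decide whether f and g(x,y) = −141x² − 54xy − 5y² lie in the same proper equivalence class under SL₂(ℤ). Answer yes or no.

D₁ = 96, D₂ = 96
river cycle of f (length 4): (-5, 4, 4), (4, 4, -5), (-5, 6, 3), (3, 6, -5)
river cycle of g (length 4): (-5, 4, 4), (4, 4, -5), (-5, 6, 3), (3, 6, -5)
cycles coincide ⇒ equivalent

yes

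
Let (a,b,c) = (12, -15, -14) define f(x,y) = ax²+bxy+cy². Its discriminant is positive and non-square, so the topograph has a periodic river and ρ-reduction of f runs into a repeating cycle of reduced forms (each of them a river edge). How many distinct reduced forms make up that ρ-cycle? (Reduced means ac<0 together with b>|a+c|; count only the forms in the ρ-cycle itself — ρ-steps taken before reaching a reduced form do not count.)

D = 897, ⌊√D⌋ = 29
descent: ρ → (-14,15,12)  [lands on river]
river: ρ → (12,9,-17)
river: ρ → (-17,25,4)
river: ρ → (4,23,-23)
river: ρ → (-23,23,4)
river: ρ → (4,25,-17)
river: ρ → (-17,9,12)
river: ρ → (12,15,-14)
river: ρ → (-14,13,13)
river: ρ → (13,13,-14)
ρ-cycle length = 10 (tail of 1 descent step not counted)

10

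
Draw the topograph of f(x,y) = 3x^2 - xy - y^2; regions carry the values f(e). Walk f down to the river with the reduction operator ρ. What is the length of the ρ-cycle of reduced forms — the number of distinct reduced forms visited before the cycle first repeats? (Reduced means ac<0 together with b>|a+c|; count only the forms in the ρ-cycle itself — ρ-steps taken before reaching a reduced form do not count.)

D = 13, ⌊√D⌋ = 3
descent: ρ → (-1,3,1)  [lands on river]
river: ρ → (1,3,-1)
ρ-cycle length = 2 (tail of 1 descent step not counted)

2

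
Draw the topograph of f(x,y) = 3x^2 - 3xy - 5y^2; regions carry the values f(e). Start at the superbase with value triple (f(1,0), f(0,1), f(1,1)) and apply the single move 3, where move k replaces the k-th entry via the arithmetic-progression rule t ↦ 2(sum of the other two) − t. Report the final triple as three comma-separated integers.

start (3,-5,-5) = (f(1,0),f(0,1),f(1,1))
replace slot 3: 2·(3+(-5)) − (-5) = 1 → (3,-5,1)

3,-5,1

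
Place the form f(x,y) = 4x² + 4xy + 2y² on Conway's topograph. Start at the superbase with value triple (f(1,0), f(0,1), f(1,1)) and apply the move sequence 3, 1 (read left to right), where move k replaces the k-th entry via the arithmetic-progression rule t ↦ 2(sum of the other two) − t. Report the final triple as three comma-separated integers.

start (4,2,10) = (f(1,0),f(0,1),f(1,1))
replace slot 3: 2·(4+2) − 10 = 2 → (4,2,2)
replace slot 1: 2·(2+2) − 4 = 4 → (4,2,2)

4,2,2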